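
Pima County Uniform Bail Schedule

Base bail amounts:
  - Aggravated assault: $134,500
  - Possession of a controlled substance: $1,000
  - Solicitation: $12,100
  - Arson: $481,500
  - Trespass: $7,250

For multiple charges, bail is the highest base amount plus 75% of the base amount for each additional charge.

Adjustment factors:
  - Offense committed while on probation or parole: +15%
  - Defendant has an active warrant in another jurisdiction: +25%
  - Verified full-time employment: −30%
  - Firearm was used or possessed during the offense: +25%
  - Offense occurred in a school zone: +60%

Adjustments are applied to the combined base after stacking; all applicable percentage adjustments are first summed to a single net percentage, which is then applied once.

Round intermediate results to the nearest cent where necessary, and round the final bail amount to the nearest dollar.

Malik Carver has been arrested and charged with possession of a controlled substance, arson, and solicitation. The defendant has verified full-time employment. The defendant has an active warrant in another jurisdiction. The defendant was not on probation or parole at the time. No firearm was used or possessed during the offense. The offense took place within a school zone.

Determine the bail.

Base amounts from the schedule: possession of a controlled substance $1,000; arson $481,500; solicitation $12,100.
Stacking rule: highest base plus 75% of each additional charge. Highest is arson at $481,500. Additional: $1,000 × 75% = $750; $12,100 × 75% = $9,075. Combined base = $481,500 + $9,825 = $491,325.
Net percentage adjustment: +25% −30% +60% = +55%. $491,325 × 1.55 = $761,553.75.
Rounded to the nearest dollar: $761,554.

$761,554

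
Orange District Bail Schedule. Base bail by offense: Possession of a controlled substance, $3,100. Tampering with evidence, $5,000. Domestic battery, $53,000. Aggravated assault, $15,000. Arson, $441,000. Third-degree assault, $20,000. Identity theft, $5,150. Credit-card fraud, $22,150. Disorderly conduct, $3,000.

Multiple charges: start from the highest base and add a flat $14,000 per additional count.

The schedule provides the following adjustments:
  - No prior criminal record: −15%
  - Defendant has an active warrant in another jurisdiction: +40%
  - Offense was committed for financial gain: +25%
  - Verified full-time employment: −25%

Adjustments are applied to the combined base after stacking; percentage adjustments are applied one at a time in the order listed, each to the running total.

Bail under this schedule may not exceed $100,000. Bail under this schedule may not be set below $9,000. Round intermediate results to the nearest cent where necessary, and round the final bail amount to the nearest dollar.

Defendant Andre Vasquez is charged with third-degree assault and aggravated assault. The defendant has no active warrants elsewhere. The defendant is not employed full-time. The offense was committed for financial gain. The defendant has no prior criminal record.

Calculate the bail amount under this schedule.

Base amounts from the schedule: third-degree assault $20,000; aggravated assault $15,000.
Stacking rule: highest base plus $14,000 per additional charge. Highest is third-degree assault at $20,000; 1 additional charge → +$14,000. Combined base = $34,000.
No prior criminal record (−15%): $34,000 × 0.85 = $28,900.
Offense was committed for financial gain (+25%): $28,900 × 1.25 = $36,125.
$36,125 is within the $100,000 maximum.
$36,125 is at or above the $9,000 minimum.

$36,125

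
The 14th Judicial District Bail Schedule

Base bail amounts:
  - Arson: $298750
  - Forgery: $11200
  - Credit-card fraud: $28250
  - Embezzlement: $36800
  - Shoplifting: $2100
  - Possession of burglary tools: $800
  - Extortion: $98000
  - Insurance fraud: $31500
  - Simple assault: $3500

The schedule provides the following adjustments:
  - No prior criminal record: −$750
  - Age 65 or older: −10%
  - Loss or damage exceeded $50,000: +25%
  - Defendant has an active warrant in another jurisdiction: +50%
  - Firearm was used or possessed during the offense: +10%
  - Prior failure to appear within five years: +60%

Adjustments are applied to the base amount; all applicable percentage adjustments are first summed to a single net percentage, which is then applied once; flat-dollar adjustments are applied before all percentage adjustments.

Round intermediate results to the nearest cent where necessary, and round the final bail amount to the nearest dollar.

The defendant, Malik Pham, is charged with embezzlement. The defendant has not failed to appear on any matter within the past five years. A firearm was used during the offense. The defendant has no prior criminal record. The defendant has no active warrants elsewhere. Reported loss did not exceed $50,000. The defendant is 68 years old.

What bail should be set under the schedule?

$36050

Base amounts from the schedule: embezzlement $36800.
Single charge. Combined base = $36800.
No prior criminal record (−$750 flat): $36800 − $750 = $36050.
Net percentage adjustment: −10% +10% = +0%. $36050 × 1 = $36050.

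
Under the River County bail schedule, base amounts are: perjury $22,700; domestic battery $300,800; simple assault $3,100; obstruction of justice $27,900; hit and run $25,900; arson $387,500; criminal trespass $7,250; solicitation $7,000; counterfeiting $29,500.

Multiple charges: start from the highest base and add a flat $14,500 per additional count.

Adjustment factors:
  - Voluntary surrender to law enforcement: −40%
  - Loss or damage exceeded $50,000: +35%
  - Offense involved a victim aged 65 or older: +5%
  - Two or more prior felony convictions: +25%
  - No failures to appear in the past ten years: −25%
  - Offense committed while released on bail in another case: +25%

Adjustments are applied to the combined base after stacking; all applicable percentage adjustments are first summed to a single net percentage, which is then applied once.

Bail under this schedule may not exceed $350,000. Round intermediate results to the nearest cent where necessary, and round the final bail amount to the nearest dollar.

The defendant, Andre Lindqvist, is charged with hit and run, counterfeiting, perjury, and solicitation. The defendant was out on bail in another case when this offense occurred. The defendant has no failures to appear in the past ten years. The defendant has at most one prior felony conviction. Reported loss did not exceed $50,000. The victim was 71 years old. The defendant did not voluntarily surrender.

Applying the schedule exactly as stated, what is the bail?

Base amounts from the schedule: hit and run $25,900; counterfeiting $29,500; perjury $22,700; solicitation $7,000.
Stacking rule: highest base plus $14,500 per additional charge. Highest is counterfeiting at $29,500; 3 additional charges → +$43,500. Combined base = $73,000.
Net percentage adjustment: +5% −25% +25% = +5%. $73,000 × 1.05 = $76,650.
$76,650 is within the $350,000 maximum.

$76,650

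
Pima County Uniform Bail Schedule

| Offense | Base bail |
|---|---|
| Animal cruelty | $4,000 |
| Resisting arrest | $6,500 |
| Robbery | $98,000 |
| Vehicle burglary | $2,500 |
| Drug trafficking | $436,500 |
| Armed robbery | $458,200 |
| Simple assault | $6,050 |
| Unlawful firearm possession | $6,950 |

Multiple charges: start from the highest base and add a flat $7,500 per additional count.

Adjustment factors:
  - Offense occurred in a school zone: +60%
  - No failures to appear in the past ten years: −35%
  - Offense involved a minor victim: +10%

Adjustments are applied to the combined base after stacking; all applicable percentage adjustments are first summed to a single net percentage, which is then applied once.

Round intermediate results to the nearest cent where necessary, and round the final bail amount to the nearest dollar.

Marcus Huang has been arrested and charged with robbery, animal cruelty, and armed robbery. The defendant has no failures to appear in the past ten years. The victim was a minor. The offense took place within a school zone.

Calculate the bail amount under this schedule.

Base amounts from the schedule: robbery $98,000; animal cruelty $4,000; armed robbery $458,200.
Stacking rule: highest base plus $7,500 per additional charge. Highest is armed robbery at $458,200; 2 additional charges → +$15,000. Combined base = $473,200.
Net percentage adjustment: +60% −35% +10% = +35%. $473,200 × 1.35 = $638,820.

$638,820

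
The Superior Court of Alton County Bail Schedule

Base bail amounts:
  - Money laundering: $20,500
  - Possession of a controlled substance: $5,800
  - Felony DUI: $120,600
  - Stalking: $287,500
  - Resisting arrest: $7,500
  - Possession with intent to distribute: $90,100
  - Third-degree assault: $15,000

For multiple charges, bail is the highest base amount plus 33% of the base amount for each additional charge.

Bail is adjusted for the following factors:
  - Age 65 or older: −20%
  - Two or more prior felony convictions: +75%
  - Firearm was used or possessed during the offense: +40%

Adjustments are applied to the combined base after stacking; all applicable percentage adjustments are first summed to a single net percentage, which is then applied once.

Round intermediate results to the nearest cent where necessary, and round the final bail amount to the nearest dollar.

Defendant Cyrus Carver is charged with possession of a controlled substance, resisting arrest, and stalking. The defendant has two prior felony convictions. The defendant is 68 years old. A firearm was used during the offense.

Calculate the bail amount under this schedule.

Base amounts from the schedule: possession of a controlled substance $5,800; resisting arrest $7,500; stalking $287,500.
Stacking rule: highest base plus 33% of each additional charge. Highest is stalking at $287,500. Additional: $5,800 × 33% = $1,914; $7,500 × 33% = $2,475. Combined base = $287,500 + $4,389 = $291,889.
Net percentage adjustment: −20% +75% +40% = +95%. $291,889 × 1.95 = $569,183.55.
Rounded to the nearest dollar: $569,184.

$569,184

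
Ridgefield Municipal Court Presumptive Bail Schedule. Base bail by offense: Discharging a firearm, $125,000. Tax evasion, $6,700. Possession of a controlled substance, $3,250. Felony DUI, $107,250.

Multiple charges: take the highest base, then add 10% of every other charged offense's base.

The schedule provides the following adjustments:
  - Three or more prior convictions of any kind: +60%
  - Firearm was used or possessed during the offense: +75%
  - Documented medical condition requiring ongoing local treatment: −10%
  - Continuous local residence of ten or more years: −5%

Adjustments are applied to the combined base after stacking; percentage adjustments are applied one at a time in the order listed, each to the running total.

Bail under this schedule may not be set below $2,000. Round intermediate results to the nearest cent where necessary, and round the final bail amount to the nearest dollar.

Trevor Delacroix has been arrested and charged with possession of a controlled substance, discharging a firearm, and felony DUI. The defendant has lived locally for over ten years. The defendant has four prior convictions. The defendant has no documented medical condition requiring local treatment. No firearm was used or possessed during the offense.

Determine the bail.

Base amounts from the schedule: possession of a controlled substance $3,250; discharging a firearm $125,000; felony DUI $107,250.
Stacking rule: highest base plus 10% of each additional charge. Highest is discharging a firearm at $125,000. Additional: $3,250 × 10% = $325; $107,250 × 10% = $10,725. Combined base = $125,000 + $11,050 = $136,050.
Three or more prior convictions of any kind (+60%): $136,050 × 1.6 = $217,680.
Continuous local residence of ten or more years (−5%): $217,680 × 0.95 = $206,796.
$206,796 is at or above the $2,000 minimum.

$206,796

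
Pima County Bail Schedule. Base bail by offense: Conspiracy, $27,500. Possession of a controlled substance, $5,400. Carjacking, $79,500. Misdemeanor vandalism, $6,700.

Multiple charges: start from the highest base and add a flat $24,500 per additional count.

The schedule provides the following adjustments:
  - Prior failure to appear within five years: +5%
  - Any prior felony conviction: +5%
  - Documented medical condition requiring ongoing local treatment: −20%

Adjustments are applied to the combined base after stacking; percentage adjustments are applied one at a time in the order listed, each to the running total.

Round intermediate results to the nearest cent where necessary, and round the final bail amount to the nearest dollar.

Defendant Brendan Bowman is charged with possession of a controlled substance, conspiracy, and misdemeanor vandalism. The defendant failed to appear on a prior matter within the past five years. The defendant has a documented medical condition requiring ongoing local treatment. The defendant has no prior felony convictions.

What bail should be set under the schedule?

Base amounts from the schedule: possession of a controlled substance $5,400; conspiracy $27,500; misdemeanor vandalism $6,700.
Stacking rule: highest base plus $24,500 per additional charge. Highest is conspiracy at $27,500; 2 additional charges → +$49,000. Combined base = $76,500.
Prior failure to appear within five years (+5%): $76,500 × 1.05 = $80,325.
Documented medical condition requiring ongoing local treatment (−20%): $80,325 × 0.8 = $64,260.

$64,260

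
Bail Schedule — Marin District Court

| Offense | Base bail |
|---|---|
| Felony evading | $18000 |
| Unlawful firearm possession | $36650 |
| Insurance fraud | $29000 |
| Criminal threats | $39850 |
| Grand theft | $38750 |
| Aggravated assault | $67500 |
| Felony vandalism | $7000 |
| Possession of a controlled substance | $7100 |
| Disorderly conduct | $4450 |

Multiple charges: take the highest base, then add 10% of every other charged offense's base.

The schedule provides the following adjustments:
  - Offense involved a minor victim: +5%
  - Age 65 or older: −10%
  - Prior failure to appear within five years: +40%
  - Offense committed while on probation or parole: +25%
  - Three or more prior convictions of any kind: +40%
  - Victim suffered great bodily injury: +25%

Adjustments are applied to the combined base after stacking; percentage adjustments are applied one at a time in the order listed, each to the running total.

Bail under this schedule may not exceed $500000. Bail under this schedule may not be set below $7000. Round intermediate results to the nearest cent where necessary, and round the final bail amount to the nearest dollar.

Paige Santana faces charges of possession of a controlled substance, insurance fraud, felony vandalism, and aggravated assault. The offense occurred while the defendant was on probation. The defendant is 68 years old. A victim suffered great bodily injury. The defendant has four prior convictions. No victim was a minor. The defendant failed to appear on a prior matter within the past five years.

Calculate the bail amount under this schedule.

$197926

Base amounts from the schedule: possession of a controlled substance $7100; insurance fraud $29000; felony vandalism $7000; aggravated assault $67500.
Stacking rule: highest base plus 10% of each additional charge. Highest is aggravated assault at $67500. Additional: $7100 × 10% = $710; $29000 × 10% = $2900; $7000 × 10% = $700. Combined base = $67500 + $4310 = $71810.
Age 65 or older (−10%): $71810 × 0.9 = $64629.
Prior failure to appear within five years (+40%): $64629 × 1.4 = $90480.60.
Offense committed while on probation or parole (+25%): $90480.60 × 1.25 = $113100.75.
Three or more prior convictions of any kind (+40%): $113100.75 × 1.4 = $158341.05.
Victim suffered great bodily injury (+25%): $158341.05 × 1.25 = $197926.31.
$197926.31 is within the $500000 maximum.
$197926.31 is at or above the $7000 minimum.
Rounded to the nearest dollar: $197926.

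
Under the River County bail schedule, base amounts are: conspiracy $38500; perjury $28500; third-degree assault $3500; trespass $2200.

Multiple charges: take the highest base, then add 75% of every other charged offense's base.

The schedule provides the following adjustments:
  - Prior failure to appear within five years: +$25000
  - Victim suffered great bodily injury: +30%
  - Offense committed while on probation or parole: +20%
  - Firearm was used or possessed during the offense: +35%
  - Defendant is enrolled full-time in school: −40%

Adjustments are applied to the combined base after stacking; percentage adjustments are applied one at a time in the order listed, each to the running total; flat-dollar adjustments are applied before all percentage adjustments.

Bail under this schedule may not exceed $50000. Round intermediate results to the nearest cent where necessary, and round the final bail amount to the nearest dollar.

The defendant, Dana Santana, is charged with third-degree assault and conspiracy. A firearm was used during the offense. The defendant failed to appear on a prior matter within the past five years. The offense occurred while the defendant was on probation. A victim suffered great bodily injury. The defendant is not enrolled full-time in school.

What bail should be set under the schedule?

Base amounts from the schedule: third-degree assault $3500; conspiracy $38500.
Stacking rule: highest base plus 75% of each additional charge. Highest is conspiracy at $38500. Additional: $3500 × 75% = $2625. Combined base = $38500 + $2625 = $41125.
Prior failure to appear within five years (+$25000 flat): $41125 + $25000 = $66125.
Victim suffered great bodily injury (+30%): $66125 × 1.3 = $85962.50.
Offense committed while on probation or parole (+20%): $85962.50 × 1.2 = $103155.
Firearm was used or possessed during the offense (+35%): $103155 × 1.35 = $139259.25.
Result $139259.25 exceeds the maximum of $50000; bail is capped at $50000.

$50000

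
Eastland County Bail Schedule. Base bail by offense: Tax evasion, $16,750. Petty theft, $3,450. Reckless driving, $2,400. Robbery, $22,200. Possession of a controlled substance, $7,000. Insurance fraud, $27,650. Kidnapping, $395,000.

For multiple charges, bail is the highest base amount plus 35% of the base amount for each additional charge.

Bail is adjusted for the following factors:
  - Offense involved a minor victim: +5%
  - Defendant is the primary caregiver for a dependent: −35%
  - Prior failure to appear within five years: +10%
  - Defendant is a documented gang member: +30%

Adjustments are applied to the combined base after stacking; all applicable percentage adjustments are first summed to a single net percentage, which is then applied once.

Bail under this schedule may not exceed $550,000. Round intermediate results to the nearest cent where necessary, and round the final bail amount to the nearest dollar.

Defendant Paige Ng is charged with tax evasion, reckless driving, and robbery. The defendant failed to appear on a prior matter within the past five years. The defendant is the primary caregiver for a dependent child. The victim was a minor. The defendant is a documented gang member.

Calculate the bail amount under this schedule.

Base amounts from the schedule: tax evasion $16,750; reckless driving $2,400; robbery $22,200.
Stacking rule: highest base plus 35% of each additional charge. Highest is robbery at $22,200. Additional: $16,750 × 35% = $5,862.50; $2,400 × 35% = $840. Combined base = $22,200 + $6,702.50 = $28,902.50.
Net percentage adjustment: +5% −35% +10% +30% = +10%. $28,902.50 × 1.1 = $31,792.75.
$31,792.75 is within the $550,000 maximum.
Rounded to the nearest dollar: $31,793.

$31,793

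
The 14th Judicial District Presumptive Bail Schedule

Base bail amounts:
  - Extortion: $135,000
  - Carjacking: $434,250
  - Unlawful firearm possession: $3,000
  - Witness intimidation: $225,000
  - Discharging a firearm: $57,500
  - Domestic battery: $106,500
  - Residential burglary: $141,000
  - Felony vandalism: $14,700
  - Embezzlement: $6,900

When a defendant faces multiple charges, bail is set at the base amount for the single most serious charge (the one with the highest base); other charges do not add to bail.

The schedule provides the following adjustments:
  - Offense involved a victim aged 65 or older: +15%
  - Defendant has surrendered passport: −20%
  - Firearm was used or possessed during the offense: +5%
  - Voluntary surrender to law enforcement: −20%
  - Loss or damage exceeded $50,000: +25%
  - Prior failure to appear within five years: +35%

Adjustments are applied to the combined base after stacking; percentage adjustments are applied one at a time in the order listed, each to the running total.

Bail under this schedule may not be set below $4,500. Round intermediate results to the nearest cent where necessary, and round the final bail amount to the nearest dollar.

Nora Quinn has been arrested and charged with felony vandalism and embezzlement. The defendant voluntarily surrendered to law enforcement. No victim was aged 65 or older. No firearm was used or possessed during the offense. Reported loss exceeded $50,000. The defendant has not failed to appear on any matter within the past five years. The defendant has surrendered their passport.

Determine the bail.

$11,760

Base amounts from the schedule: felony vandalism $14,700; embezzlement $6,900.
Stacking rule: use the highest base only. Highest is felony vandalism at $14,700. Combined base = $14,700.
Defendant has surrendered passport (−20%): $14,700 × 0.8 = $11,760.
Voluntary surrender to law enforcement (−20%): $11,760 × 0.8 = $9,408.
Loss or damage exceeded $50,000 (+25%): $9,408 × 1.25 = $11,760.
$11,760 is at or above the $4,500 minimum.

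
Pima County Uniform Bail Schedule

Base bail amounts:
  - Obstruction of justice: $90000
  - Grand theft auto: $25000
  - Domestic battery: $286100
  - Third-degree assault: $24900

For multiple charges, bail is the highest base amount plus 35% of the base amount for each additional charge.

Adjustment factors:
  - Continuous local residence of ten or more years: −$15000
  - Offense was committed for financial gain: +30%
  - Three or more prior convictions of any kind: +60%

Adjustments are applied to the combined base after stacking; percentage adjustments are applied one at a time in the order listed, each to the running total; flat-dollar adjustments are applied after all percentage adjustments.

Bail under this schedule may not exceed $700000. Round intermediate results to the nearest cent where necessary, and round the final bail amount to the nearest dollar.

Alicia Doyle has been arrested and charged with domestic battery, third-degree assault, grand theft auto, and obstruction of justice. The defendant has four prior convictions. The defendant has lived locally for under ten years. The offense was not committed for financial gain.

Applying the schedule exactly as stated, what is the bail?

$536104

Base amounts from the schedule: domestic battery $286100; third-degree assault $24900; grand theft auto $25000; obstruction of justice $90000.
Stacking rule: highest base plus 35% of each additional charge. Highest is domestic battery at $286100. Additional: $24900 × 35% = $8715; $25000 × 35% = $8750; $90000 × 35% = $31500. Combined base = $286100 + $48965 = $335065.
Three or more prior convictions of any kind (+60%): $335065 × 1.6 = $536104.
$536104 is within the $700000 maximum.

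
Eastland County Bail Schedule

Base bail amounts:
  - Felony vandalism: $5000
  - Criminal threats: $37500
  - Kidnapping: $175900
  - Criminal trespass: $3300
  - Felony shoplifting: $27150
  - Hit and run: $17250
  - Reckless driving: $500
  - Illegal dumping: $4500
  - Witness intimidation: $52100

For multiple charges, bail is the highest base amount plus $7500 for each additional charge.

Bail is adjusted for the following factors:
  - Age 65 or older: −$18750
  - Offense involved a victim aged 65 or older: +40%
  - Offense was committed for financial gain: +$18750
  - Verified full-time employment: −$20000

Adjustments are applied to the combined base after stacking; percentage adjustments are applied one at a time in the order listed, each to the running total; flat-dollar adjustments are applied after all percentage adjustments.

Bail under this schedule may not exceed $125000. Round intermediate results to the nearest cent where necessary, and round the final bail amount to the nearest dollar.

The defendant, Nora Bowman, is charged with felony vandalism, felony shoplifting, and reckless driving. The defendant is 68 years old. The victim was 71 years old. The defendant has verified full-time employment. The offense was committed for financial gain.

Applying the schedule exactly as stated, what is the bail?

$39010

Base amounts from the schedule: felony vandalism $5000; felony shoplifting $27150; reckless driving $500.
Stacking rule: highest base plus $7500 per additional charge. Highest is felony shoplifting at $27150; 2 additional charges → +$15000. Combined base = $42150.
Offense involved a victim aged 65 or older (+40%): $42150 × 1.4 = $59010.
Age 65 or older (−$18750 flat): $59010 − $18750 = $40260.
Offense was committed for financial gain (+$18750 flat): $40260 + $18750 = $59010.
Verified full-time employment (−$20000 flat): $59010 − $20000 = $39010.
$39010 is within the $125000 maximum.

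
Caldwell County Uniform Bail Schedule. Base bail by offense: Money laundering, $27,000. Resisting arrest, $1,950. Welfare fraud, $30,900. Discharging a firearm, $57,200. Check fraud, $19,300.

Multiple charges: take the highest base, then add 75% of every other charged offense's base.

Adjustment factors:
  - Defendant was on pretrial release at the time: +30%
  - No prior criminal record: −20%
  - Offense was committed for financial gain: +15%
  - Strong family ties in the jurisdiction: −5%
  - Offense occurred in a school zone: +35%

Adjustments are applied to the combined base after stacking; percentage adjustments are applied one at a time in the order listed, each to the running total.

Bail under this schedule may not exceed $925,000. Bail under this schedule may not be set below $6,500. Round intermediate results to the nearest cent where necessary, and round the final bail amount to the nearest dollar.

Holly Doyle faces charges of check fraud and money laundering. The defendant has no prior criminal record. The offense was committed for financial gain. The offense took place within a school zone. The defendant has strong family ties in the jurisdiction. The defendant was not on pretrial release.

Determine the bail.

$48,936

Base amounts from the schedule: check fraud $19,300; money laundering $27,000.
Stacking rule: highest base plus 75% of each additional charge. Highest is money laundering at $27,000. Additional: $19,300 × 75% = $14,475. Combined base = $27,000 + $14,475 = $41,475.
No prior criminal record (−20%): $41,475 × 0.8 = $33,180.
Offense was committed for financial gain (+15%): $33,180 × 1.15 = $38,157.
Strong family ties in the jurisdiction (−5%): $38,157 × 0.95 = $36,249.15.
Offense occurred in a school zone (+35%): $36,249.15 × 1.35 = $48,936.35.
$48,936.35 is within the $925,000 maximum.
$48,936.35 is at or above the $6,500 minimum.
Rounded to the nearest dollar: $48,936.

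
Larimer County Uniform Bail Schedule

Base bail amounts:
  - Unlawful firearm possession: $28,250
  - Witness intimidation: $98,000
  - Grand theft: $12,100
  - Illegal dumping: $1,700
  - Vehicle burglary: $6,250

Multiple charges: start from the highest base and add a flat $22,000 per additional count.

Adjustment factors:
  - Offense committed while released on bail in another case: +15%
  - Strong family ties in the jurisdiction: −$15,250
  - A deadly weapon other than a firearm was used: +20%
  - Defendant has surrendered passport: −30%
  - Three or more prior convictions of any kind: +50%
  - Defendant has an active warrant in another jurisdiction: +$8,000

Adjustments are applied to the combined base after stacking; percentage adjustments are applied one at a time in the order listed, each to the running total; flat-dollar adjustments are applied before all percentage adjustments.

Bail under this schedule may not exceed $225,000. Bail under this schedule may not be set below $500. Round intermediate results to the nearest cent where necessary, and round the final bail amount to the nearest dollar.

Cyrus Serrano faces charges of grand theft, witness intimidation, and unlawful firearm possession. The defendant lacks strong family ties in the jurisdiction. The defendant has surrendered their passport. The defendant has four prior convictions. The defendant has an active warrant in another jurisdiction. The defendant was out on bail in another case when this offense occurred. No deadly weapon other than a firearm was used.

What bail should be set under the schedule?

$181,125

Base amounts from the schedule: grand theft $12,100; witness intimidation $98,000; unlawful firearm possession $28,250.
Stacking rule: highest base plus $22,000 per additional charge. Highest is witness intimidation at $98,000; 2 additional charges → +$44,000. Combined base = $142,000.
Defendant has an active warrant in another jurisdiction (+$8,000 flat): $142,000 + $8,000 = $150,000.
Offense committed while released on bail in another case (+15%): $150,000 × 1.15 = $172,500.
Defendant has surrendered passport (−30%): $172,500 × 0.7 = $120,750.
Three or more prior convictions of any kind (+50%): $120,750 × 1.5 = $181,125.
$181,125 is within the $225,000 maximum.
$181,125 is at or above the $500 minimum.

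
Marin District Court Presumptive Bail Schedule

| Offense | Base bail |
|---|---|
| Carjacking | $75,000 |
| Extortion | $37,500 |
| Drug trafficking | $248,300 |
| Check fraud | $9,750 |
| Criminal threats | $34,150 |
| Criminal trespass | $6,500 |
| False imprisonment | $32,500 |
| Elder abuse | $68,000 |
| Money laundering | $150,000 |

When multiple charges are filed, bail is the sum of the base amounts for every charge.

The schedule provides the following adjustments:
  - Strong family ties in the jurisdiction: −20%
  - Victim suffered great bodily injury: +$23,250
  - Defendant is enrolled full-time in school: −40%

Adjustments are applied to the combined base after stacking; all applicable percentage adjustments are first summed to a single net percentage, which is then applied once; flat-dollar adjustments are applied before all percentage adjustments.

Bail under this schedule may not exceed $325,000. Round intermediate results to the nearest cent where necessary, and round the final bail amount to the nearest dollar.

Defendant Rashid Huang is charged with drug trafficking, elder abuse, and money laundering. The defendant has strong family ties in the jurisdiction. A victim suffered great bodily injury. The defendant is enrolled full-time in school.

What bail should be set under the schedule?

$195,820

Base amounts from the schedule: drug trafficking $248,300; elder abuse $68,000; money laundering $150,000.
Stacking rule: sum of all bases. $248,300 + $68,000 + $150,000 = $466,300.
Victim suffered great bodily injury (+$23,250 flat): $466,300 + $23,250 = $489,550.
Net percentage adjustment: −20% −40% = −60%. $489,550 × 0.4 = $195,820.
$195,820 is within the $325,000 maximum.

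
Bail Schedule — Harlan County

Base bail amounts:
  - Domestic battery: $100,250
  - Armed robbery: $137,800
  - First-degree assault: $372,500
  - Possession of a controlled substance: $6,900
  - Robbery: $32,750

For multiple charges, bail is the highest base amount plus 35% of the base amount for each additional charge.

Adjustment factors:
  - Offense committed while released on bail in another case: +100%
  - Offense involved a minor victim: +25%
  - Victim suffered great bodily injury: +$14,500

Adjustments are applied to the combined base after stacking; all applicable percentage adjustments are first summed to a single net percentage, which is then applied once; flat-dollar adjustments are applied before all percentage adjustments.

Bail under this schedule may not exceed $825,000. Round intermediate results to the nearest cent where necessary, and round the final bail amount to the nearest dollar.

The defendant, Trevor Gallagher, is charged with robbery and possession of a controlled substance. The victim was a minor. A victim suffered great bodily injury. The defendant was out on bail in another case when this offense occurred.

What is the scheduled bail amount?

Base amounts from the schedule: robbery $32,750; possession of a controlled substance $6,900.
Stacking rule: highest base plus 35% of each additional charge. Highest is robbery at $32,750. Additional: $6,900 × 35% = $2,415. Combined base = $32,750 + $2,415 = $35,165.
Victim suffered great bodily injury (+$14,500 flat): $35,165 + $14,500 = $49,665.
Net percentage adjustment: +100% +25% = +125%. $49,665 × 2.25 = $111,746.25.
$111,746.25 is within the $825,000 maximum.
Rounded to the nearest dollar: $111,746.

$111,746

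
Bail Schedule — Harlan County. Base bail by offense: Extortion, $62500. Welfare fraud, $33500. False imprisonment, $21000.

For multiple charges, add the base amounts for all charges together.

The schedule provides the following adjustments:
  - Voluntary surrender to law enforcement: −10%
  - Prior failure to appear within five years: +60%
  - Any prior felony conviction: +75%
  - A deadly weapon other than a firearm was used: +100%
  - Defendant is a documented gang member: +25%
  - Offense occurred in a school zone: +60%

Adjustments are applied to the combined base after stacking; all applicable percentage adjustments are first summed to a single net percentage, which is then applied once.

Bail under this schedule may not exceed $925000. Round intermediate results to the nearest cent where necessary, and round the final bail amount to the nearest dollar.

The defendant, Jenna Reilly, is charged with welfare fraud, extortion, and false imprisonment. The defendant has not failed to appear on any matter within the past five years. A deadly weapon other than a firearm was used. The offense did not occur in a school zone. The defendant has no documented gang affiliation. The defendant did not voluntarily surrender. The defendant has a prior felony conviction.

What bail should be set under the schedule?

Base amounts from the schedule: welfare fraud $33500; extortion $62500; false imprisonment $21000.
Stacking rule: sum of all bases. $33500 + $62500 + $21000 = $117000.
Net percentage adjustment: +75% +100% = +175%. $117000 × 2.75 = $321750.
$321750 is within the $925000 maximum.

$321750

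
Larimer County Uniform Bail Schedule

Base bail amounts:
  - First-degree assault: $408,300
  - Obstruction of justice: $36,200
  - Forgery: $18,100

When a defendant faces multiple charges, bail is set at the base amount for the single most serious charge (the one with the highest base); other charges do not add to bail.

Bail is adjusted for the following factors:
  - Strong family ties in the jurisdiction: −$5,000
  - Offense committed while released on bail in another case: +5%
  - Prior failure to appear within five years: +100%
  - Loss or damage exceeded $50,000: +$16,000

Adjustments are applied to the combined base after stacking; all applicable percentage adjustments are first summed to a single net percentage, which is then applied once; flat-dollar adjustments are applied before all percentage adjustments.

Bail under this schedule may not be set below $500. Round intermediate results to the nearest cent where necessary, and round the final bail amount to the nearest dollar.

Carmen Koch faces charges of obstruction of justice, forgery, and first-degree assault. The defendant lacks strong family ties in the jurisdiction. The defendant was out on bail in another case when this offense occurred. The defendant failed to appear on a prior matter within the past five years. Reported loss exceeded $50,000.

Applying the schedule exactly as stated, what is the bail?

$869,815

Base amounts from the schedule: obstruction of justice $36,200; forgery $18,100; first-degree assault $408,300.
Stacking rule: use the highest base only. Highest is first-degree assault at $408,300. Combined base = $408,300.
Loss or damage exceeded $50,000 (+$16,000 flat): $408,300 + $16,000 = $424,300.
Net percentage adjustment: +5% +100% = +105%. $424,300 × 2.05 = $869,815.
$869,815 is at or above the $500 minimum.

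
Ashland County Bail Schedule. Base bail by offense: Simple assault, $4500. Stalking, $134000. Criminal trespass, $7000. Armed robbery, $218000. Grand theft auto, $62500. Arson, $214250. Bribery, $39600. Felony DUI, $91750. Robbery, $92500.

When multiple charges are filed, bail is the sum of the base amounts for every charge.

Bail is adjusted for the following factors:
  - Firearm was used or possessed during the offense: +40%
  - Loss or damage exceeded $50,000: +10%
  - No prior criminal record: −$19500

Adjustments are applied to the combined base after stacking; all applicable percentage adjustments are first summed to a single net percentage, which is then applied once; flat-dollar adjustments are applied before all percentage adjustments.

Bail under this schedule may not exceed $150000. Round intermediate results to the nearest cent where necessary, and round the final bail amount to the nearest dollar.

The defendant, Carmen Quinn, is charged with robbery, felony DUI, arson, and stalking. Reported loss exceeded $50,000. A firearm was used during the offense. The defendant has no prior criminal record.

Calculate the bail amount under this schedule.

Base amounts from the schedule: robbery $92500; felony DUI $91750; arson $214250; stalking $134000.
Stacking rule: sum of all bases. $92500 + $91750 + $214250 + $134000 = $532500.
No prior criminal record (−$19500 flat): $532500 − $19500 = $513000.
Net percentage adjustment: +40% +10% = +50%. $513000 × 1.5 = $769500.
Result $769500 exceeds the maximum of $150000; bail is capped at $150000.

$150000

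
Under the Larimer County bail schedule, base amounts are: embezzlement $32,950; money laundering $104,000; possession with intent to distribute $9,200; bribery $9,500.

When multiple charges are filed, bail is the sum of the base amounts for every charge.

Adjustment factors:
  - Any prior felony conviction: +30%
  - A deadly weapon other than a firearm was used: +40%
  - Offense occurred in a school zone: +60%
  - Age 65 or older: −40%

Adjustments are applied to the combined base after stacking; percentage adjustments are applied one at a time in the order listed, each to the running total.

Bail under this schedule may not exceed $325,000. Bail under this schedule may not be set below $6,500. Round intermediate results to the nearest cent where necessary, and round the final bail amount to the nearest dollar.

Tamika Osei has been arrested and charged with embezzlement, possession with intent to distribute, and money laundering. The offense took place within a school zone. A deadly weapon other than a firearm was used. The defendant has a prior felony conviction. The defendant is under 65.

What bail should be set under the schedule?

$325,000

Base amounts from the schedule: embezzlement $32,950; possession with intent to distribute $9,200; money laundering $104,000.
Stacking rule: sum of all bases. $32,950 + $9,200 + $104,000 = $146,150.
Any prior felony conviction (+30%): $146,150 × 1.3 = $189,995.
A deadly weapon other than a firearm was used (+40%): $189,995 × 1.4 = $265,993.
Offense occurred in a school zone (+60%): $265,993 × 1.6 = $425,588.80.
Result $425,588.80 exceeds the maximum of $325,000; bail is capped at $325,000.
$325,000 is at or above the $6,500 minimum.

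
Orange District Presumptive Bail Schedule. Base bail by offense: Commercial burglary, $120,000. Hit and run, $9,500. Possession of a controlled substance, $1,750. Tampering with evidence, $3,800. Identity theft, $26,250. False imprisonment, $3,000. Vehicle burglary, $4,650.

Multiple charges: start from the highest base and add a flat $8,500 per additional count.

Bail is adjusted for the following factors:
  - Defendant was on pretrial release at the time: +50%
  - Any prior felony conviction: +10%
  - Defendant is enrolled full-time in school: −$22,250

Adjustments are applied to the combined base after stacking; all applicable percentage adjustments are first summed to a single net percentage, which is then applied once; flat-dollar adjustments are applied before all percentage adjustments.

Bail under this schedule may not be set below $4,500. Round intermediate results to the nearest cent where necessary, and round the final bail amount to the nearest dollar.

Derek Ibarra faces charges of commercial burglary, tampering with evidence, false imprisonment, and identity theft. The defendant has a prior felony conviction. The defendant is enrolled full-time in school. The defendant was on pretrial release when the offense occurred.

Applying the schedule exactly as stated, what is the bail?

Base amounts from the schedule: commercial burglary $120,000; tampering with evidence $3,800; false imprisonment $3,000; identity theft $26,250.
Stacking rule: highest base plus $8,500 per additional charge. Highest is commercial burglary at $120,000; 3 additional charges → +$25,500. Combined base = $145,500.
Defendant is enrolled full-time in school (−$22,250 flat): $145,500 − $22,250 = $123,250.
Net percentage adjustment: +50% +10% = +60%. $123,250 × 1.6 = $197,200.
$197,200 is at or above the $4,500 minimum.

$197,200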